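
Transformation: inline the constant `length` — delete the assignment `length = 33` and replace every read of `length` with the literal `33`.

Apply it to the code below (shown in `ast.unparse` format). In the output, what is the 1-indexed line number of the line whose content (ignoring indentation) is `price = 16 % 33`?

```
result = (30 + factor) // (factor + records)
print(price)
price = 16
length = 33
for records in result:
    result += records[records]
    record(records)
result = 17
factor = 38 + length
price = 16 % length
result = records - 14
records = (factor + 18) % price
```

9

Transformed code:
result = (30 + factor) // (factor + records)
print(price)
price = 16
for records in result:
    result += records[records]
    record(records)
result = 17
factor = 38 + 33
price = 16 % 33
result = records - 14
records = (factor + 18) % price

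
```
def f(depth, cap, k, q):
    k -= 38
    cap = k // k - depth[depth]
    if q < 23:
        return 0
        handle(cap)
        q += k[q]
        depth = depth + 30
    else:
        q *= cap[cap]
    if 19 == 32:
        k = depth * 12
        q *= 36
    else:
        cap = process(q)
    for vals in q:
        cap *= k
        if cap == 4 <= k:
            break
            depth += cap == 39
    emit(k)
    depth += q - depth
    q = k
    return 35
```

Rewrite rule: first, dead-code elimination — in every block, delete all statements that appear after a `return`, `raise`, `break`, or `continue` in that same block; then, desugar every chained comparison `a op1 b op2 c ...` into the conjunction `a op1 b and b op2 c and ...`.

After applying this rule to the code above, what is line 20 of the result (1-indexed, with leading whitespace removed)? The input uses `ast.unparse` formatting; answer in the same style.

return 35

Transformed code:
def f(depth, cap, k, q):
    k -= 38
    cap = k // k - depth[depth]
    if q < 23:
        return 0
    else:
        q *= cap[cap]
    if 19 == 32:
        k = depth * 12
        q *= 36
    else:
        cap = process(q)
    for vals in q:
        cap *= k
        if cap == 4 and 4 <= k:
            break
    emit(k)
    depth += q - depth
    q = k
    return 35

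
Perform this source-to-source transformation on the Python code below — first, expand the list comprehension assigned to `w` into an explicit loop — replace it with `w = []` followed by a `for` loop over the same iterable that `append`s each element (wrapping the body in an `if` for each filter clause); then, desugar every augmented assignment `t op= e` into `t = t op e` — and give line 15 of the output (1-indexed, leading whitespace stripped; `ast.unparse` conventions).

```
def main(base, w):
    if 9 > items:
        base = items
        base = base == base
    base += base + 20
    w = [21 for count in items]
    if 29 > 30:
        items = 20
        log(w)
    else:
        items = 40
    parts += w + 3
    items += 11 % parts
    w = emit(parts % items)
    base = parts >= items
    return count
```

Transformed code:
def main(base, w):
    if 9 > items:
        base = items
        base = base == base
    base = base + (base + 20)
    w = []
    for count in items:
        w.append(21)
    if 29 > 30:
        items = 20
        log(w)
    else:
        items = 40
    parts = parts + (w + 3)
    items = items + 11 % parts
    w = emit(parts % items)
    base = parts >= items
    return count

items = items + 11 % parts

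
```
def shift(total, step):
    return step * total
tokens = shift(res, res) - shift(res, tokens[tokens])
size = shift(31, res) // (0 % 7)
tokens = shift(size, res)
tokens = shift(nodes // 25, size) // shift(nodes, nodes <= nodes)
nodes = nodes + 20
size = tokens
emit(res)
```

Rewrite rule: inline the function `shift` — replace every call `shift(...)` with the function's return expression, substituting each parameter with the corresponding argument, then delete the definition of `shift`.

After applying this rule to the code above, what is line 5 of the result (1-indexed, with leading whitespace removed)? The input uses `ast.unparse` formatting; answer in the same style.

Transformed code:
tokens = res * res - tokens[tokens] * res
size = res * 31 // (0 % 7)
tokens = res * size
tokens = size * (nodes // 25) // ((nodes <= nodes) * nodes)
nodes = nodes + 20
size = tokens
emit(res)

nodes = nodes + 20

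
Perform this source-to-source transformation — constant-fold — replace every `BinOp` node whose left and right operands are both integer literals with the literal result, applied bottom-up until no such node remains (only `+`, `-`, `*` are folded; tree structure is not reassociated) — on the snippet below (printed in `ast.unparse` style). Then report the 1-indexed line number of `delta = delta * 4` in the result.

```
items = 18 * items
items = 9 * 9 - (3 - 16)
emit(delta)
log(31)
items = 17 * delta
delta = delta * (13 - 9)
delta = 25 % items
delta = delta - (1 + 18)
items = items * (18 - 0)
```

Transformed code:
items = 18 * items
items = 94
emit(delta)
log(31)
items = 17 * delta
delta = delta * 4
delta = 25 % items
delta = delta - 19
items = items * 18

6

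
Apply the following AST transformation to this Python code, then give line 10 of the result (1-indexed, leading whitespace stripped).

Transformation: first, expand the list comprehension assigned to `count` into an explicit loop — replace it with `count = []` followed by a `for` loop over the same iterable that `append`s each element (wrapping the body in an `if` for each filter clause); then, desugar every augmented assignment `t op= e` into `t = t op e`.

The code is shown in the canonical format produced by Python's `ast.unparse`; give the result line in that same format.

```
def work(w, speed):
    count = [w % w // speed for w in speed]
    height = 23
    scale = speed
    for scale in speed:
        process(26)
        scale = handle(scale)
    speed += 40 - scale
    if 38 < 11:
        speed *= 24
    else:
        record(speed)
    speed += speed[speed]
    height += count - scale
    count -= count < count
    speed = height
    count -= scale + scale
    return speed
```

Transformed code:
def work(w, speed):
    count = []
    for w in speed:
        count.append(w % w // speed)
    height = 23
    scale = speed
    for scale in speed:
        process(26)
        scale = handle(scale)
    speed = speed + (40 - scale)
    if 38 < 11:
        speed = speed * 24
    else:
        record(speed)
    speed = speed + speed[speed]
    height = height + (count - scale)
    count = count - (count < count)
    speed = height
    count = count - (scale + scale)
    return speed

speed = speed + (40 - scale)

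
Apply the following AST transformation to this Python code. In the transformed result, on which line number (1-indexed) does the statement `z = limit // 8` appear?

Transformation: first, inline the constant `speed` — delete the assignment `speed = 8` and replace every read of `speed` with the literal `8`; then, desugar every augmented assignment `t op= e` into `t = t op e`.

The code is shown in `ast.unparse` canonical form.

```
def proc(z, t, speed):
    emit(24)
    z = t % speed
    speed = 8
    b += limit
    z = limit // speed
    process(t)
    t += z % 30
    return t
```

Transformed code:
def proc(z, t, speed):
    emit(24)
    z = t % 8
    b = b + limit
    z = limit // 8
    process(t)
    t = t + z % 30
    return t

5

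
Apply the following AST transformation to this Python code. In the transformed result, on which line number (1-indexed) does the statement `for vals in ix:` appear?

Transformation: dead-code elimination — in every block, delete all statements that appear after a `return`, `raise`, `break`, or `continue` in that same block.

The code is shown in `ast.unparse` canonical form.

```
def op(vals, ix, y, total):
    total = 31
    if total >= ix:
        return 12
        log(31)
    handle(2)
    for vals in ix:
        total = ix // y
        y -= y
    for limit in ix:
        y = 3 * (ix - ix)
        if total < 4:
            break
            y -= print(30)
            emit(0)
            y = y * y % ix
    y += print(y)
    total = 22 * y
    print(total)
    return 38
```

Transformed code:
def op(vals, ix, y, total):
    total = 31
    if total >= ix:
        return 12
    handle(2)
    for vals in ix:
        total = ix // y
        y -= y
    for limit in ix:
        y = 3 * (ix - ix)
        if total < 4:
            break
    y += print(y)
    total = 22 * y
    print(total)
    return 38

6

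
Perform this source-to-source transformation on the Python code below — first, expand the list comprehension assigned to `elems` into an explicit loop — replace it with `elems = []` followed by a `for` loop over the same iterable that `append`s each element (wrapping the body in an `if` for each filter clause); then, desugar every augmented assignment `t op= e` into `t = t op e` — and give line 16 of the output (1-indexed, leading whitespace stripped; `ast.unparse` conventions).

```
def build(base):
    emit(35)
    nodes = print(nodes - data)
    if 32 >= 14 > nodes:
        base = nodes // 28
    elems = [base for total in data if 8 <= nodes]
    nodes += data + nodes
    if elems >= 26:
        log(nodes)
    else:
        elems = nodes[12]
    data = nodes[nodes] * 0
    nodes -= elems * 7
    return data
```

Transformed code:
def build(base):
    emit(35)
    nodes = print(nodes - data)
    if 32 >= 14 > nodes:
        base = nodes // 28
    elems = []
    for total in data:
        if 8 <= nodes:
            elems.append(base)
    nodes = nodes + (data + nodes)
    if elems >= 26:
        log(nodes)
    else:
        elems = nodes[12]
    data = nodes[nodes] * 0
    nodes = nodes - elems * 7
    return data

nodes = nodes - elems * 7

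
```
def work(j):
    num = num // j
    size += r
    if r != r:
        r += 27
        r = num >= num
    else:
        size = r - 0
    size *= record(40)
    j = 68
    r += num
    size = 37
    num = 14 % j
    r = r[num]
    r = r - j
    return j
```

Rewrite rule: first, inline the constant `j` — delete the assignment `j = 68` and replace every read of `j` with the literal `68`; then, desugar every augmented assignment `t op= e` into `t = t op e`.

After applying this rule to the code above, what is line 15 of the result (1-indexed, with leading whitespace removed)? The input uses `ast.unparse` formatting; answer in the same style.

return 68

Transformed code:
def work(j):
    num = num // 68
    size = size + r
    if r != r:
        r = r + 27
        r = num >= num
    else:
        size = r - 0
    size = size * record(40)
    r = r + num
    size = 37
    num = 14 % 68
    r = r[num]
    r = r - 68
    return 68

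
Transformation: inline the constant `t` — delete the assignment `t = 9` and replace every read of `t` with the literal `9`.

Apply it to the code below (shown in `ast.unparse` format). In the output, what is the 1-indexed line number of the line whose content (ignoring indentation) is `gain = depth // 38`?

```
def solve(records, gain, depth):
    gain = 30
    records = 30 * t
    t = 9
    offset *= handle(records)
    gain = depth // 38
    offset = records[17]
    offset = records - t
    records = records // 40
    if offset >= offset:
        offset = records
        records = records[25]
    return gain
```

Transformed code:
def solve(records, gain, depth):
    gain = 30
    records = 30 * 9
    offset *= handle(records)
    gain = depth // 38
    offset = records[17]
    offset = records - 9
    records = records // 40
    if offset >= offset:
        offset = records
        records = records[25]
    return gain

5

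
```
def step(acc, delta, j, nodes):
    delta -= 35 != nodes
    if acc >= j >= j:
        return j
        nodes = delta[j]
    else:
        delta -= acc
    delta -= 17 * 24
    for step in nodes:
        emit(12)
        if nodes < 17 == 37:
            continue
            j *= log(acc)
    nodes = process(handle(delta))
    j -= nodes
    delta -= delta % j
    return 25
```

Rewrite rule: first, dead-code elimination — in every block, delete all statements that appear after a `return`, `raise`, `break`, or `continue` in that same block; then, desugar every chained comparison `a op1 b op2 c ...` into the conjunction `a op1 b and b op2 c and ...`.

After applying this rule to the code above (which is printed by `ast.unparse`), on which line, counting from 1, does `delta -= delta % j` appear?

14

Transformed code:
def step(acc, delta, j, nodes):
    delta -= 35 != nodes
    if acc >= j and j >= j:
        return j
    else:
        delta -= acc
    delta -= 17 * 24
    for step in nodes:
        emit(12)
        if nodes < 17 and 17 == 37:
            continue
    nodes = process(handle(delta))
    j -= nodes
    delta -= delta % j
    return 25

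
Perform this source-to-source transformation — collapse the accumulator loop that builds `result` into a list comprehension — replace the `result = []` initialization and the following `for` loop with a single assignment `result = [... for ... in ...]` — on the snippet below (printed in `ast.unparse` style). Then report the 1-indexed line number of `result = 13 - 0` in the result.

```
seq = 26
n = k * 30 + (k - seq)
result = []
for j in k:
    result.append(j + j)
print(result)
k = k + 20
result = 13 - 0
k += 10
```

Transformed code:
seq = 26
n = k * 30 + (k - seq)
result = [j + j for j in k]
print(result)
k = k + 20
result = 13 - 0
k += 10

6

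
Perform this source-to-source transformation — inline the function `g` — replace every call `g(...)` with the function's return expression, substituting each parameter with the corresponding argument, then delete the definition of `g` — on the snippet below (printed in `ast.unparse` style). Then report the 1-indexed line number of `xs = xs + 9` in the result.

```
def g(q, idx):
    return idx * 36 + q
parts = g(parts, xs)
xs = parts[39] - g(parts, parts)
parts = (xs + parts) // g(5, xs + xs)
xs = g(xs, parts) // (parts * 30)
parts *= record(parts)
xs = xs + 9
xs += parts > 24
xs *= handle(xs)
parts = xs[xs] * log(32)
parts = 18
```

6

Transformed code:
parts = xs * 36 + parts
xs = parts[39] - (parts * 36 + parts)
parts = (xs + parts) // ((xs + xs) * 36 + 5)
xs = (parts * 36 + xs) // (parts * 30)
parts *= record(parts)
xs = xs + 9
xs += parts > 24
xs *= handle(xs)
parts = xs[xs] * log(32)
parts = 18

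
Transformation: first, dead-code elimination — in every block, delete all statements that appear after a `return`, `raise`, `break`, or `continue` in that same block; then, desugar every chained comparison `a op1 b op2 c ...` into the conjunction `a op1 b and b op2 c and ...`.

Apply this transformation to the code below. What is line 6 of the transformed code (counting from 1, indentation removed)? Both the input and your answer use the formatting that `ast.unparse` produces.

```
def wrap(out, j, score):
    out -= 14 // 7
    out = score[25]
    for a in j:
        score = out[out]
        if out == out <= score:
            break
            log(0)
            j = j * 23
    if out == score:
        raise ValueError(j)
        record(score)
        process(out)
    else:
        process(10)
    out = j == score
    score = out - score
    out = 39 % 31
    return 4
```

if out == out and out <= score:

Transformed code:
def wrap(out, j, score):
    out -= 14 // 7
    out = score[25]
    for a in j:
        score = out[out]
        if out == out and out <= score:
            break
    if out == score:
        raise ValueError(j)
    else:
        process(10)
    out = j == score
    score = out - score
    out = 39 % 31
    return 4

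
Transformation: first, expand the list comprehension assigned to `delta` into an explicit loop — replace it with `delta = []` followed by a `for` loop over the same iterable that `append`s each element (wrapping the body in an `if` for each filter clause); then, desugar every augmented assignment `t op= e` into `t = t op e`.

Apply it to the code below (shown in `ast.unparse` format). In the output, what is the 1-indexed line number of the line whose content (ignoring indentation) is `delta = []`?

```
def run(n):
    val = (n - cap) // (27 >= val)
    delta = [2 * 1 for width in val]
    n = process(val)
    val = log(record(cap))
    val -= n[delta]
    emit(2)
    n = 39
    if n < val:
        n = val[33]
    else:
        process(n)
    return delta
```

Transformed code:
def run(n):
    val = (n - cap) // (27 >= val)
    delta = []
    for width in val:
        delta.append(2 * 1)
    n = process(val)
    val = log(record(cap))
    val = val - n[delta]
    emit(2)
    n = 39
    if n < val:
        n = val[33]
    else:
        process(n)
    return delta

3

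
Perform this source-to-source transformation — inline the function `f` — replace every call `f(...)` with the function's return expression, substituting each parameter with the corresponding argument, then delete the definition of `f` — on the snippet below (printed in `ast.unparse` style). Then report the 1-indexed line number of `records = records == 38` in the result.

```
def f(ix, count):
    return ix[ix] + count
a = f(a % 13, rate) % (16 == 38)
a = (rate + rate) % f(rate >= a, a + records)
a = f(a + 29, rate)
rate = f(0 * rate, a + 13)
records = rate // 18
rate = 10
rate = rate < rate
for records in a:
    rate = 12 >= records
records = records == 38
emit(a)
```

10

Transformed code:
a = ((a % 13)[a % 13] + rate) % (16 == 38)
a = (rate + rate) % ((rate >= a)[rate >= a] + (a + records))
a = (a + 29)[a + 29] + rate
rate = (0 * rate)[0 * rate] + (a + 13)
records = rate // 18
rate = 10
rate = rate < rate
for records in a:
    rate = 12 >= records
records = records == 38
emit(a)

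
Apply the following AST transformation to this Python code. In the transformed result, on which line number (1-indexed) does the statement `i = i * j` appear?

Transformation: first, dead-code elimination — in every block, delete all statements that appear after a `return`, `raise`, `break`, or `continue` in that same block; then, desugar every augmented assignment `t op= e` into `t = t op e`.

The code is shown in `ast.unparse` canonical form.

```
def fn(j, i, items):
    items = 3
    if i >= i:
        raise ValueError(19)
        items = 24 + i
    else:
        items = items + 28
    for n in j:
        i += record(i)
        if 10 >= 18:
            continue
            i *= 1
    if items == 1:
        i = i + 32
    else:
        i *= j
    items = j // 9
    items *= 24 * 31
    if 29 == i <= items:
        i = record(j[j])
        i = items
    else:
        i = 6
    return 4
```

Transformed code:
def fn(j, i, items):
    items = 3
    if i >= i:
        raise ValueError(19)
    else:
        items = items + 28
    for n in j:
        i = i + record(i)
        if 10 >= 18:
            continue
    if items == 1:
        i = i + 32
    else:
        i = i * j
    items = j // 9
    items = items * (24 * 31)
    if 29 == i <= items:
        i = record(j[j])
        i = items
    else:
        i = 6
    return 4

14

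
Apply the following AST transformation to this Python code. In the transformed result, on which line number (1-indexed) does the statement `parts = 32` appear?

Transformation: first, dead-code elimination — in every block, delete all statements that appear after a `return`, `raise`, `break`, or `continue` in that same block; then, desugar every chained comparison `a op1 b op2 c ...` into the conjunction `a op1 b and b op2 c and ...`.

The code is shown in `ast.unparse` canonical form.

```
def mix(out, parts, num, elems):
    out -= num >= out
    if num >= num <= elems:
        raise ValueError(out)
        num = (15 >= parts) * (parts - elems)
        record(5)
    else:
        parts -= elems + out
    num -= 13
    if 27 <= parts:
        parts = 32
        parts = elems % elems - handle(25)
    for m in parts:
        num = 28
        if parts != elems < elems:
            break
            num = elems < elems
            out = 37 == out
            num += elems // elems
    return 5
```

9

Transformed code:
def mix(out, parts, num, elems):
    out -= num >= out
    if num >= num and num <= elems:
        raise ValueError(out)
    else:
        parts -= elems + out
    num -= 13
    if 27 <= parts:
        parts = 32
        parts = elems % elems - handle(25)
    for m in parts:
        num = 28
        if parts != elems and elems < elems:
            break
    return 5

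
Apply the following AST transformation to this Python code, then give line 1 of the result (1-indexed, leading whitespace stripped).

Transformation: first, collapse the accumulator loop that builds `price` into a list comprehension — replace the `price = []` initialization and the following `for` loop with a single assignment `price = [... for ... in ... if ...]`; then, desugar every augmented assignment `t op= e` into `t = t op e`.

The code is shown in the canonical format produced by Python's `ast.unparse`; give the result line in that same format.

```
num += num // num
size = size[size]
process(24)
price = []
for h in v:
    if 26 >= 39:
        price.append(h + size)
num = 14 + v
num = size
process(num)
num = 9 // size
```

num = num + num // num

Transformed code:
num = num + num // num
size = size[size]
process(24)
price = [h + size for h in v if 26 >= 39]
num = 14 + v
num = size
process(num)
num = 9 // size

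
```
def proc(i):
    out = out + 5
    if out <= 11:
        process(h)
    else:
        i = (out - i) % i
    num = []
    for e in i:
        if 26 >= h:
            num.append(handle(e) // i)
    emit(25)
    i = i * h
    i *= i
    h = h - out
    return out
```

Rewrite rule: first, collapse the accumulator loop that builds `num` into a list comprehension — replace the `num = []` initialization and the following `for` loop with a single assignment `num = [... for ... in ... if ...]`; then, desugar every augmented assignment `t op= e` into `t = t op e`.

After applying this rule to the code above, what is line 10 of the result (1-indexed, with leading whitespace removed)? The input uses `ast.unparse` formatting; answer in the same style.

i = i * i

Transformed code:
def proc(i):
    out = out + 5
    if out <= 11:
        process(h)
    else:
        i = (out - i) % i
    num = [handle(e) // i for e in i if 26 >= h]
    emit(25)
    i = i * h
    i = i * i
    h = h - out
    return out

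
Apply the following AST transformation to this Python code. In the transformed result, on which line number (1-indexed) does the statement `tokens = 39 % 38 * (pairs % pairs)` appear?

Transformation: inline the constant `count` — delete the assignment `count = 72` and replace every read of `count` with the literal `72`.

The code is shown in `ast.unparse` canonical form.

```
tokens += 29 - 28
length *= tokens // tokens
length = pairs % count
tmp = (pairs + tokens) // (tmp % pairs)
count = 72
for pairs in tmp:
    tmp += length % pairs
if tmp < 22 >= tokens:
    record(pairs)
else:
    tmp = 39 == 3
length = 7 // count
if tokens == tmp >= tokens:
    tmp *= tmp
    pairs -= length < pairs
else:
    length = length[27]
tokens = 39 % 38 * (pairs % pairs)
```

17

Transformed code:
tokens += 29 - 28
length *= tokens // tokens
length = pairs % 72
tmp = (pairs + tokens) // (tmp % pairs)
for pairs in tmp:
    tmp += length % pairs
if tmp < 22 >= tokens:
    record(pairs)
else:
    tmp = 39 == 3
length = 7 // 72
if tokens == tmp >= tokens:
    tmp *= tmp
    pairs -= length < pairs
else:
    length = length[27]
tokens = 39 % 38 * (pairs % pairs)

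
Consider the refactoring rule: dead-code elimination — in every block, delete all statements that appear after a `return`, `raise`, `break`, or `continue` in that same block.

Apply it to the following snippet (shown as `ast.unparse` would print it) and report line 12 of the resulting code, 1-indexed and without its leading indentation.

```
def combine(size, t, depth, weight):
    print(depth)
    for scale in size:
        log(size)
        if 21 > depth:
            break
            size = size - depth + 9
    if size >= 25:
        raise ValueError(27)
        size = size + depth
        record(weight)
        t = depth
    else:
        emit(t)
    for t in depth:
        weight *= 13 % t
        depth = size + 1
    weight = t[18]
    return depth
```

weight *= 13 % t

Transformed code:
def combine(size, t, depth, weight):
    print(depth)
    for scale in size:
        log(size)
        if 21 > depth:
            break
    if size >= 25:
        raise ValueError(27)
    else:
        emit(t)
    for t in depth:
        weight *= 13 % t
        depth = size + 1
    weight = t[18]
    return depth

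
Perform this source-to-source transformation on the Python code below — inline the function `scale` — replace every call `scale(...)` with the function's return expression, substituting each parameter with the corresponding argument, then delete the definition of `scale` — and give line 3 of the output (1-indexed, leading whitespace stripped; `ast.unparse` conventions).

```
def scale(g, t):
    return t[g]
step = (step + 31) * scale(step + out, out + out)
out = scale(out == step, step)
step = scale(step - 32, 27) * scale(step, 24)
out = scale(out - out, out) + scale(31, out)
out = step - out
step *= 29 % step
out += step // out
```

Transformed code:
step = (step + 31) * (out + out)[step + out]
out = step[out == step]
step = 27[step - 32] * 24[step]
out = out[out - out] + out[31]
out = step - out
step *= 29 % step
out += step // out

step = 27[step - 32] * 24[step]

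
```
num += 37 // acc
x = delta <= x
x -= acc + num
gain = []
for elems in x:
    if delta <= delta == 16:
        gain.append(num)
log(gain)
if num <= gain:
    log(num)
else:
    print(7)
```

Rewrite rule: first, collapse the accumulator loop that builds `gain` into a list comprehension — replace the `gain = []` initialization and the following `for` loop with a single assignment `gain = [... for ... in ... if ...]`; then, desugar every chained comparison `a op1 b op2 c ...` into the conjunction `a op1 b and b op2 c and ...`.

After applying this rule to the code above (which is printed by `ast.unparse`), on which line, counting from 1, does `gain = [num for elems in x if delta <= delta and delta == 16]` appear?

Transformed code:
num += 37 // acc
x = delta <= x
x -= acc + num
gain = [num for elems in x if delta <= delta and delta == 16]
log(gain)
if num <= gain:
    log(num)
else:
    print(7)

4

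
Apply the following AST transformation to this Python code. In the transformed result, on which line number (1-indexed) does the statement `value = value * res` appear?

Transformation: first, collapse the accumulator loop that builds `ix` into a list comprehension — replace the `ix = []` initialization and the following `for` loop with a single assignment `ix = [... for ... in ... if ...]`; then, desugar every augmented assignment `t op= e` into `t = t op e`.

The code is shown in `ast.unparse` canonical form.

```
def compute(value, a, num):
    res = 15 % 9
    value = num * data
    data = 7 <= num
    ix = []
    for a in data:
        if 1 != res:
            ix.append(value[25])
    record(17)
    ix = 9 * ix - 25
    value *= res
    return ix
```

8

Transformed code:
def compute(value, a, num):
    res = 15 % 9
    value = num * data
    data = 7 <= num
    ix = [value[25] for a in data if 1 != res]
    record(17)
    ix = 9 * ix - 25
    value = value * res
    return ix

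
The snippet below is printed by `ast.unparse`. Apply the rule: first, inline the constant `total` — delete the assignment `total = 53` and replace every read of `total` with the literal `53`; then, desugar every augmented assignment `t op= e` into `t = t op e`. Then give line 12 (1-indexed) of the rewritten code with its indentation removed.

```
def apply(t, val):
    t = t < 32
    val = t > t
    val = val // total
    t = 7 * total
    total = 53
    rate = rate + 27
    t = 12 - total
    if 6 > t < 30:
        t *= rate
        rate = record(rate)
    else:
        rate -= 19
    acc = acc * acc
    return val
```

Transformed code:
def apply(t, val):
    t = t < 32
    val = t > t
    val = val // 53
    t = 7 * 53
    rate = rate + 27
    t = 12 - 53
    if 6 > t < 30:
        t = t * rate
        rate = record(rate)
    else:
        rate = rate - 19
    acc = acc * acc
    return val

rate = rate - 19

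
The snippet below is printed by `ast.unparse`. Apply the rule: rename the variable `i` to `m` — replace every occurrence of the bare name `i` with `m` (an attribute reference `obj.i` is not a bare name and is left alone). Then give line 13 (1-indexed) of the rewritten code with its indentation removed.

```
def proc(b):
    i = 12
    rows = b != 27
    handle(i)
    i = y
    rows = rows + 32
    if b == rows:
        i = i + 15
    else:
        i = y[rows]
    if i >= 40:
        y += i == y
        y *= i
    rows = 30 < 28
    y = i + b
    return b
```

y *= m

Transformed code:
def proc(b):
    m = 12
    rows = b != 27
    handle(m)
    m = y
    rows = rows + 32
    if b == rows:
        m = m + 15
    else:
        m = y[rows]
    if m >= 40:
        y += m == y
        y *= m
    rows = 30 < 28
    y = m + b
    return b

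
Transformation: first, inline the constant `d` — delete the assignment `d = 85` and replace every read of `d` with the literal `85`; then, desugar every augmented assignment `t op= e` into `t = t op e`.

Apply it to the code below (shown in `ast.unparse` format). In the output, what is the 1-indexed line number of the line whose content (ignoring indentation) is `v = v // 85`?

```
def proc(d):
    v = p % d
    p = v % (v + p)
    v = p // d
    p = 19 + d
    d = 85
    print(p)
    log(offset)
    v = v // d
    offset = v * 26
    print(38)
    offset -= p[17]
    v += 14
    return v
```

Transformed code:
def proc(d):
    v = p % 85
    p = v % (v + p)
    v = p // 85
    p = 19 + 85
    print(p)
    log(offset)
    v = v // 85
    offset = v * 26
    print(38)
    offset = offset - p[17]
    v = v + 14
    return v

8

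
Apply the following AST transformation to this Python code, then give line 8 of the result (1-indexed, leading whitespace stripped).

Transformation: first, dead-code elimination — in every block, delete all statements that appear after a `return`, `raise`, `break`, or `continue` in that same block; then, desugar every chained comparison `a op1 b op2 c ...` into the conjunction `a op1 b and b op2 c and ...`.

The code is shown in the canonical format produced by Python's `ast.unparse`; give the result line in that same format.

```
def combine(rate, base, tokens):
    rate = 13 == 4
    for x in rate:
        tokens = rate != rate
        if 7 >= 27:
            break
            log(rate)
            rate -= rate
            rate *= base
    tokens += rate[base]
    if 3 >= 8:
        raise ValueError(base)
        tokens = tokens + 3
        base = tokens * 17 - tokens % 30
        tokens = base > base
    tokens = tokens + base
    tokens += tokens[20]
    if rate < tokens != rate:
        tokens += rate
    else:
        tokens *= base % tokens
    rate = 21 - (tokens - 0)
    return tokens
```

if 3 >= 8:

Transformed code:
def combine(rate, base, tokens):
    rate = 13 == 4
    for x in rate:
        tokens = rate != rate
        if 7 >= 27:
            break
    tokens += rate[base]
    if 3 >= 8:
        raise ValueError(base)
    tokens = tokens + base
    tokens += tokens[20]
    if rate < tokens and tokens != rate:
        tokens += rate
    else:
        tokens *= base % tokens
    rate = 21 - (tokens - 0)
    return tokens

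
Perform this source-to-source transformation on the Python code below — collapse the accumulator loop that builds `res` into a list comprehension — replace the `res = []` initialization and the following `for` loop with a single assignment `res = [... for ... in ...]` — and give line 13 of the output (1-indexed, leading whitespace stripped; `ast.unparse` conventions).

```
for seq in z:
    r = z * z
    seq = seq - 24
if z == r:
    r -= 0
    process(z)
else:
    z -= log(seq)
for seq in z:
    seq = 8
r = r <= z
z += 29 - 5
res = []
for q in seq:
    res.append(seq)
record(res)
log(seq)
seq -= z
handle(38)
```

res = [seq for q in seq]

Transformed code:
for seq in z:
    r = z * z
    seq = seq - 24
if z == r:
    r -= 0
    process(z)
else:
    z -= log(seq)
for seq in z:
    seq = 8
r = r <= z
z += 29 - 5
res = [seq for q in seq]
record(res)
log(seq)
seq -= z
handle(38)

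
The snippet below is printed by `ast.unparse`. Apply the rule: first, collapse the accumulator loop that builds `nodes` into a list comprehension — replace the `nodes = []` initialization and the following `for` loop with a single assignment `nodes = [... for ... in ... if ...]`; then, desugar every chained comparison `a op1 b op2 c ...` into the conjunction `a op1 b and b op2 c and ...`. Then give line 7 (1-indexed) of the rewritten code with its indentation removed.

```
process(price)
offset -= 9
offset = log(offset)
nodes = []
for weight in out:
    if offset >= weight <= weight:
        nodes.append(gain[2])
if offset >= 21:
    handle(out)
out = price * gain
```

out = price * gain

Transformed code:
process(price)
offset -= 9
offset = log(offset)
nodes = [gain[2] for weight in out if offset >= weight and weight <= weight]
if offset >= 21:
    handle(out)
out = price * gain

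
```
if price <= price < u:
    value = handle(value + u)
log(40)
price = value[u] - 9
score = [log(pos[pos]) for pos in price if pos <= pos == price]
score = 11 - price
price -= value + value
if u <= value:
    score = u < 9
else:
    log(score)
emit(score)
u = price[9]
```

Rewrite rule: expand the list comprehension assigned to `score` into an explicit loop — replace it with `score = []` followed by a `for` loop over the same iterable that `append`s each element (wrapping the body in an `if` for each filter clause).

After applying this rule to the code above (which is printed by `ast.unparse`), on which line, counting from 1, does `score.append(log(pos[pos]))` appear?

8

Transformed code:
if price <= price < u:
    value = handle(value + u)
log(40)
price = value[u] - 9
score = []
for pos in price:
    if pos <= pos == price:
        score.append(log(pos[pos]))
score = 11 - price
price -= value + value
if u <= value:
    score = u < 9
else:
    log(score)
emit(score)
u = price[9]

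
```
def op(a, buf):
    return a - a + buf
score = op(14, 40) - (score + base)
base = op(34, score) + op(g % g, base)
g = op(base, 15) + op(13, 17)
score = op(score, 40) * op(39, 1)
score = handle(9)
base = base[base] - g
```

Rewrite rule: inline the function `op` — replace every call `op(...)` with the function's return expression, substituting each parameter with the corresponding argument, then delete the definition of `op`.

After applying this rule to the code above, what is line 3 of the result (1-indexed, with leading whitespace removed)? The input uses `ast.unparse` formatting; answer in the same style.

g = base - base + 15 + (13 - 13 + 17)

Transformed code:
score = 14 - 14 + 40 - (score + base)
base = 34 - 34 + score + (g % g - g % g + base)
g = base - base + 15 + (13 - 13 + 17)
score = (score - score + 40) * (39 - 39 + 1)
score = handle(9)
base = base[base] - g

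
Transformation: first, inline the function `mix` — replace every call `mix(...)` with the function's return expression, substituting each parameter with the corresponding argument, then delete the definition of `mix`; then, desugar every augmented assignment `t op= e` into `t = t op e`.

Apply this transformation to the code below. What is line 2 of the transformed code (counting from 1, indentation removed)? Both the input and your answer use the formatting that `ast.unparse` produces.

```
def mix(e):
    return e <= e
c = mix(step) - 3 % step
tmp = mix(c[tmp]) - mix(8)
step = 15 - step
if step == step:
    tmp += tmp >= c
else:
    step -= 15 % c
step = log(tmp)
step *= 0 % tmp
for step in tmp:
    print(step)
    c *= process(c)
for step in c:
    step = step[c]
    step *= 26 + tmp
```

Transformed code:
c = (step <= step) - 3 % step
tmp = (c[tmp] <= c[tmp]) - (8 <= 8)
step = 15 - step
if step == step:
    tmp = tmp + (tmp >= c)
else:
    step = step - 15 % c
step = log(tmp)
step = step * (0 % tmp)
for step in tmp:
    print(step)
    c = c * process(c)
for step in c:
    step = step[c]
    step = step * (26 + tmp)

tmp = (c[tmp] <= c[tmp]) - (8 <= 8)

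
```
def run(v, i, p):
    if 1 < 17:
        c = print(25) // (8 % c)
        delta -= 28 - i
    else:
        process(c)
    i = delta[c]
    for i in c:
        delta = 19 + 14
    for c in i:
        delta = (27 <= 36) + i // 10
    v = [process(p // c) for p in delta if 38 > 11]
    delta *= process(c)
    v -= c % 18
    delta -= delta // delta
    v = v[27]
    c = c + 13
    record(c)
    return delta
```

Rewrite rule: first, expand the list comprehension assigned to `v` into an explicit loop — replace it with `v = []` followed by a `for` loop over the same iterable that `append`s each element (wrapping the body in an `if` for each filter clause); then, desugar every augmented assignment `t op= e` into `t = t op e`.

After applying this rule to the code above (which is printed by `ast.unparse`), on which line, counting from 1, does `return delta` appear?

22

Transformed code:
def run(v, i, p):
    if 1 < 17:
        c = print(25) // (8 % c)
        delta = delta - (28 - i)
    else:
        process(c)
    i = delta[c]
    for i in c:
        delta = 19 + 14
    for c in i:
        delta = (27 <= 36) + i // 10
    v = []
    for p in delta:
        if 38 > 11:
            v.append(process(p // c))
    delta = delta * process(c)
    v = v - c % 18
    delta = delta - delta // delta
    v = v[27]
    c = c + 13
    record(c)
    return delta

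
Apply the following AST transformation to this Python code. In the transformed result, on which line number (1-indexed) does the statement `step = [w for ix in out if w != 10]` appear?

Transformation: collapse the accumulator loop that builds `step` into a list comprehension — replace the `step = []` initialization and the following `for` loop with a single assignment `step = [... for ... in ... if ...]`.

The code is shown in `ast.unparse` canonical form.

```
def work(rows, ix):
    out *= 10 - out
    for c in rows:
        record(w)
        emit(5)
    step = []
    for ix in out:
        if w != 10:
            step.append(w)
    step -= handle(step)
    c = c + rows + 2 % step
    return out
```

6

Transformed code:
def work(rows, ix):
    out *= 10 - out
    for c in rows:
        record(w)
        emit(5)
    step = [w for ix in out if w != 10]
    step -= handle(step)
    c = c + rows + 2 % step
    return out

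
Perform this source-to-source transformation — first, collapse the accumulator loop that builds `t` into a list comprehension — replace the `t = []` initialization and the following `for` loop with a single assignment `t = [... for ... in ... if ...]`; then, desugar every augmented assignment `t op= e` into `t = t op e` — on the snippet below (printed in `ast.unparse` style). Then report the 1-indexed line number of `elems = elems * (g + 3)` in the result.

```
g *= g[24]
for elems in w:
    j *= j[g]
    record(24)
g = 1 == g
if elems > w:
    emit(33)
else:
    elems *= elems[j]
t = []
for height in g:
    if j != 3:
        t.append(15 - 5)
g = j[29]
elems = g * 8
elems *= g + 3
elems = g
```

13

Transformed code:
g = g * g[24]
for elems in w:
    j = j * j[g]
    record(24)
g = 1 == g
if elems > w:
    emit(33)
else:
    elems = elems * elems[j]
t = [15 - 5 for height in g if j != 3]
g = j[29]
elems = g * 8
elems = elems * (g + 3)
elems = g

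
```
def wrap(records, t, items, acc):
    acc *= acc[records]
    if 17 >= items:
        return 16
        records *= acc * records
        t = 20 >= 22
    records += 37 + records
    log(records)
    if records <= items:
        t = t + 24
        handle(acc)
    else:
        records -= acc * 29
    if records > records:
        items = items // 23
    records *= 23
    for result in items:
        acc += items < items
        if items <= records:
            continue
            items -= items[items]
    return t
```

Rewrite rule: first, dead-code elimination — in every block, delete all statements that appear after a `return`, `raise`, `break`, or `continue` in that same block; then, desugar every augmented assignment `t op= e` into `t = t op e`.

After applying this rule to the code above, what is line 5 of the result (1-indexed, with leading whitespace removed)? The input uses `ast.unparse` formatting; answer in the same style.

records = records + (37 + records)

Transformed code:
def wrap(records, t, items, acc):
    acc = acc * acc[records]
    if 17 >= items:
        return 16
    records = records + (37 + records)
    log(records)
    if records <= items:
        t = t + 24
        handle(acc)
    else:
        records = records - acc * 29
    if records > records:
        items = items // 23
    records = records * 23
    for result in items:
        acc = acc + (items < items)
        if items <= records:
            continue
    return t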